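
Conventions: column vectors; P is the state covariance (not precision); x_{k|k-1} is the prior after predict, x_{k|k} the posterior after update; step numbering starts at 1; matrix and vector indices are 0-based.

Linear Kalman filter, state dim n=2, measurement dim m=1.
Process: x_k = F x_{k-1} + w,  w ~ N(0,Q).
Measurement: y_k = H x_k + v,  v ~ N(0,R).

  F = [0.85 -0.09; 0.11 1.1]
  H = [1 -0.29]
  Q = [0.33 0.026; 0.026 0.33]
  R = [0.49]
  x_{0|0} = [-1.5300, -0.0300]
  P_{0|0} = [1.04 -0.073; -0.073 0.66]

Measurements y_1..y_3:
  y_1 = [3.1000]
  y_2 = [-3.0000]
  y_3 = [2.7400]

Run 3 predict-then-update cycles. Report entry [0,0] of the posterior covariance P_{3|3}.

step 1: x^-=[-1.2978, -0.2013]  P^-=[1.0979 -0.0096; -0.0096 1.1235]  S=[1.6880]  K=[0.6521; -0.1987]  nu=[4.3394]  x^+=[1.5319, -1.0637]  P^+=[0.3802 0.2091; 0.2091 1.0569]
step 2: x^-=[1.3978, -1.0015]  P^-=[0.5812 0.1504; 0.1504 1.6640]  S=[1.1240]  K=[0.4783; -0.2956]  nu=[-4.6883]  x^+=[-0.8447, 0.3841]  P^+=[0.3241 0.3093; 0.3093 1.5658]
step 3: x^-=[-0.7526, 0.3296]  P^-=[0.5295 0.1874; 0.1874 2.3034]  S=[1.1045]  K=[0.4302; -0.4351]  nu=[3.5882]  x^+=[0.7910, -1.2317]  P^+=[0.3251 0.3941; 0.3941 2.0943]

P_post[0,0] = 0.3251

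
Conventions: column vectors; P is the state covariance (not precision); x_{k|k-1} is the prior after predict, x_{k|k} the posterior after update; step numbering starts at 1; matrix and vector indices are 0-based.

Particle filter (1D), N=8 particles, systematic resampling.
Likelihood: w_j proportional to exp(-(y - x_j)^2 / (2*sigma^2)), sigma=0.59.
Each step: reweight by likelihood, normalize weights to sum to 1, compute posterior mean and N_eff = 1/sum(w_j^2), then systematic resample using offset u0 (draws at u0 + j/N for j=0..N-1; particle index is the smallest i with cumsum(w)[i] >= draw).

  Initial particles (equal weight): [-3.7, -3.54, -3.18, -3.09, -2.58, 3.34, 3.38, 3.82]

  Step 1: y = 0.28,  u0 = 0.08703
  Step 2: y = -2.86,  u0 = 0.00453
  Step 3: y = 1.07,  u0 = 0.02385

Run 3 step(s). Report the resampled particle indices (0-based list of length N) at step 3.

step 1: w=[0.0000, 0.0001, 0.0032, 0.0079, 0.7533, 0.1375, 0.0965, 0.0015]  mean=-1.1873  Neff=1.6785  idx=[4, 4, 4, 4, 4, 4, 5, 6]
step 2: w=[0.1667, 0.1667, 0.1667, 0.1667, 0.1667, 0.1667, 0.0000, 0.0000]  mean=-2.5800  Neff=6.0000  idx=[0, 0, 1, 2, 3, 3, 4, 5]
step 3: w=[0.1250, 0.1250, 0.1250, 0.1250, 0.1250, 0.1250, 0.1250, 0.1250]  mean=-2.5800  Neff=8.0000  idx=[0, 1, 2, 3, 4, 5, 6, 7]

resampled_idx = [0, 1, 2, 3, 4, 5, 6, 7]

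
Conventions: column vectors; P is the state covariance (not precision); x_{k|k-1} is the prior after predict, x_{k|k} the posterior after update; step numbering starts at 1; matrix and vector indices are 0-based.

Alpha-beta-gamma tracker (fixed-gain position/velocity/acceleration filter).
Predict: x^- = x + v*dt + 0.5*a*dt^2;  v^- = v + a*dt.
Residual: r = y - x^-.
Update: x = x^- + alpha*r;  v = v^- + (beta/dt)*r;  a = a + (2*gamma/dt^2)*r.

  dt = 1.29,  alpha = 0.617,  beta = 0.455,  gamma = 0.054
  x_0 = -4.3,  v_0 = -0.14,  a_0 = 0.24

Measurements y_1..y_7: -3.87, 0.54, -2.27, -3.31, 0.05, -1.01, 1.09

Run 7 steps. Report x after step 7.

x_post = 0.5430

step 1: x_pred=-4.2809  r=0.4109  x^+=-4.0274  v^+=0.3145  a^+=0.2667
step 2: x_pred=-3.3997  r=3.9397  x^+=-0.9689  v^+=2.0481  a^+=0.5224
step 3: x_pred=2.1078  r=-4.3778  x^+=-0.5933  v^+=1.1779  a^+=0.2382
step 4: x_pred=1.1244  r=-4.4344  x^+=-1.6116  v^+=-0.0789  a^+=-0.0496
step 5: x_pred=-1.7546  r=1.8046  x^+=-0.6412  v^+=0.4937  a^+=0.0676
step 6: x_pred=0.0520  r=-1.0620  x^+=-0.6033  v^+=0.2063  a^+=-0.0014
step 7: x_pred=-0.3383  r=1.4283  x^+=0.5430  v^+=0.7083  a^+=0.0913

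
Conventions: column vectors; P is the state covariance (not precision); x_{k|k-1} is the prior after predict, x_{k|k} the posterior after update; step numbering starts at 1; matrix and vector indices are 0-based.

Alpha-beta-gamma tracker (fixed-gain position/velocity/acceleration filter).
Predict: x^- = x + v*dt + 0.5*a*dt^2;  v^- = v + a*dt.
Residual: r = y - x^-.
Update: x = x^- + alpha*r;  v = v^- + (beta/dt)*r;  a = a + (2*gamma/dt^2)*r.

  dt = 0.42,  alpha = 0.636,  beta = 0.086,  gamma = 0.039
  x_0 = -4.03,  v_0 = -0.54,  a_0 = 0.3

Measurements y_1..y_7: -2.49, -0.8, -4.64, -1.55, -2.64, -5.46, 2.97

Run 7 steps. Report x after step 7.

step 1: x_pred=-4.2303  r=1.7403  x^+=-3.1235  v^+=-0.0576  a^+=1.0695
step 2: x_pred=-3.0534  r=2.2534  x^+=-1.6202  v^+=0.8530  a^+=2.0659
step 3: x_pred=-1.0798  r=-3.5602  x^+=-3.3441  v^+=0.9917  a^+=0.4917
step 4: x_pred=-2.8842  r=1.3342  x^+=-2.0357  v^+=1.4713  a^+=1.0816
step 5: x_pred=-1.3223  r=-1.3177  x^+=-2.1604  v^+=1.6558  a^+=0.4990
step 6: x_pred=-1.4209  r=-4.0391  x^+=-3.9898  v^+=1.0383  a^+=-1.2870
step 7: x_pred=-3.6672  r=6.6372  x^+=0.5541  v^+=1.8568  a^+=1.6478

x_post = 0.5541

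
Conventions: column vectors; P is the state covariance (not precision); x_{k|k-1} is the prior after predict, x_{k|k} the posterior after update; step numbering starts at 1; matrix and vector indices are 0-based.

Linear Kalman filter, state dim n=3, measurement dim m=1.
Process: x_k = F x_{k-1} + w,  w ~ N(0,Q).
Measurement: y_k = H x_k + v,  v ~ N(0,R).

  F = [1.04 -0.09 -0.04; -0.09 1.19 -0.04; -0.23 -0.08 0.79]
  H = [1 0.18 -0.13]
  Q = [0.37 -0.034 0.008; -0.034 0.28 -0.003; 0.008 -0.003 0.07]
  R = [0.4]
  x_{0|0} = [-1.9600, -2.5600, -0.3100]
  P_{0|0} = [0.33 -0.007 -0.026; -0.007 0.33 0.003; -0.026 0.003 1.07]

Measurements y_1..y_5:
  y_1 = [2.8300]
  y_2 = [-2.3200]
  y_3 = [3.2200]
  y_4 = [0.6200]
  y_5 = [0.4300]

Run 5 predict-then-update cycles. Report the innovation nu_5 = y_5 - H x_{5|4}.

innov = [-1.0470]

step 1: x^-=[-1.7956, -2.8576, 0.4107]  P^-=[0.7348 -0.1064 -0.1237; -0.1064 0.7527 -0.0551; -0.1237 -0.0551 0.7662]  S=[1.1686]  K=[0.6262; 0.0310; -0.1996]  nu=[5.1934]  x^+=[1.4563, -2.6964, -0.6259]  P^+=[0.2766 -0.1291 0.0223; -0.1291 0.7516 -0.0479; 0.0223 -0.0479 0.7196]
step 2: x^-=[1.7823, -3.3148, -0.6137]  P^-=[0.6984 -0.2988 -0.0456; -0.2988 1.3801 -0.1037; -0.0456 -0.1037 0.5317]  S=[1.0612]  K=[0.6130; -0.0348; -0.1257]  nu=[-3.5854]  x^+=[-0.4155, -3.1901, -0.1630]  P^+=[0.2996 -0.2762 0.0362; -0.2762 1.3788 -0.1083; 0.0362 -0.1083 0.5150]
step 3: x^-=[-0.1385, -3.7523, 0.2220]  P^-=[0.7540 -0.5495 -0.0154; -0.5495 2.3055 -0.1752; -0.0154 -0.1752 0.4065]  S=[1.0499]  K=[0.6258; -0.1065; -0.0950]  nu=[4.0628]  x^+=[2.4041, -4.1848, -0.1639]  P^+=[0.3428 -0.4796 0.0471; -0.4796 2.2936 -0.1858; 0.0471 -0.1858 0.3970]
step 4: x^-=[2.8834, -5.1898, -0.3476]  P^-=[0.8445 -0.9021 0.0117; -0.9021 3.6522 -0.2771; 0.0117 -0.2771 0.3393]  S=[1.0537]  K=[0.6459; -0.1981; -0.0781]  nu=[-1.3744]  x^+=[1.9957, -4.9175, -0.2402]  P^+=[0.4049 -0.7673 0.0648; -0.7673 3.6108 -0.2934; 0.0648 -0.2934 0.3329]
step 5: x^-=[2.5277, -6.0219, -0.2554]  P^-=[0.9739 -1.4035 0.0484; -1.4035 5.5899 -0.4252; 0.0484 -0.4252 0.3076]  S=[1.0622]  K=[0.6731; -0.3220; -0.0642]  nu=[-1.0470]  x^+=[1.8230, -5.6847, -0.1882]  P^+=[0.4927 -1.1733 0.0942; -1.1733 5.4797 -0.4472; 0.0942 -0.4472 0.3032]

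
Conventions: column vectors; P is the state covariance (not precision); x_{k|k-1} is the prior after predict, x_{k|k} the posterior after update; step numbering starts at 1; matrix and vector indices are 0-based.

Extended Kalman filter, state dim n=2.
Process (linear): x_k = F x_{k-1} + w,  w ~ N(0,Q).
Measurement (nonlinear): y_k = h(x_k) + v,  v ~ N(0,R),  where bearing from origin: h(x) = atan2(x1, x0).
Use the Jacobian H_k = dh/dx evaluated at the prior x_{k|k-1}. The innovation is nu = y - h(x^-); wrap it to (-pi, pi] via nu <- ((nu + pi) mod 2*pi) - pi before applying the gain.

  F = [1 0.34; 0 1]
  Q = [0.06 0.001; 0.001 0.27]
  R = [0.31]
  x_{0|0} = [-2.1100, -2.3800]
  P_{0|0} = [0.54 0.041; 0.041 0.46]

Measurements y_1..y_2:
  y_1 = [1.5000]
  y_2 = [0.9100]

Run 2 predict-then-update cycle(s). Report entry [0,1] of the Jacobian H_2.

step 1: x^-=[-2.9192, -2.3800]  P^-=[0.6811 0.1984; 0.1984 0.7300]  H_jac=[0.1678 -0.2058]  S=[0.3464]  K=[0.2120; -0.3376]  nu=[-2.3256]  x^+=[-3.4122, -1.5949]  P^+=[0.6655 0.2232; 0.2232 0.6905]
step 2: x^-=[-3.9545, -1.5949]  P^-=[0.9571 0.4590; 0.4590 0.9605]  H_jac=[0.0877 -0.2175]  S=[0.3453]  K=[-0.0460; -0.4884]  nu=[-2.6150]  x^+=[-3.8343, -0.3177]  P^+=[0.9564 0.4512; 0.4512 0.8782]

H_jac[0,1] = -0.2175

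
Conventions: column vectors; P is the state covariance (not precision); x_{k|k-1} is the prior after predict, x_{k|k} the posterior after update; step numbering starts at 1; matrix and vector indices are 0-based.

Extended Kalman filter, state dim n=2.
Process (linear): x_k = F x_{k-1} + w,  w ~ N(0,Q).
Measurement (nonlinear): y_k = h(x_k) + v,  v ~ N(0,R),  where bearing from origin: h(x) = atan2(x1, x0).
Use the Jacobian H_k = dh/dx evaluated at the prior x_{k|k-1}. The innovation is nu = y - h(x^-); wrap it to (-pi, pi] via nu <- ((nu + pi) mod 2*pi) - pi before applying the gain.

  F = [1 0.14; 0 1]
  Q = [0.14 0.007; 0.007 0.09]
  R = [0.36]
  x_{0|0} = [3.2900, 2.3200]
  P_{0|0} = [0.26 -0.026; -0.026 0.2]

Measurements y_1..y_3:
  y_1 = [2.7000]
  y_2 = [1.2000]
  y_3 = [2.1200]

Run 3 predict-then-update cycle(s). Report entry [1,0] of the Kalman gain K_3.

K[1,0] = 0.1649

step 1: x^-=[3.6148, 2.3200]  P^-=[0.3966 0.0090; 0.0090 0.2900]  H_jac=[-0.1258 0.1959]  S=[0.3770]  K=[-0.1276; 0.1477]  nu=[2.1294]  x^+=[3.3430, 2.6346]  P^+=[0.3905 0.0161; 0.0161 0.2818]
step 2: x^-=[3.7118, 2.6346]  P^-=[0.5405 0.0626; 0.0626 0.3718]  H_jac=[-0.1272 0.1792]  S=[0.3778]  K=[-0.1523; 0.1552]  nu=[0.5827]  x^+=[3.6231, 2.7250]  P^+=[0.5318 0.0715; 0.0715 0.3627]
step 3: x^-=[4.0046, 2.7250]  P^-=[0.6989 0.1293; 0.1293 0.4527]  H_jac=[-0.1161 0.1707]  S=[0.3775]  K=[-0.1566; 0.1649]  nu=[1.5225]  x^+=[3.7662, 2.9761]  P^+=[0.6896 0.1390; 0.1390 0.4424]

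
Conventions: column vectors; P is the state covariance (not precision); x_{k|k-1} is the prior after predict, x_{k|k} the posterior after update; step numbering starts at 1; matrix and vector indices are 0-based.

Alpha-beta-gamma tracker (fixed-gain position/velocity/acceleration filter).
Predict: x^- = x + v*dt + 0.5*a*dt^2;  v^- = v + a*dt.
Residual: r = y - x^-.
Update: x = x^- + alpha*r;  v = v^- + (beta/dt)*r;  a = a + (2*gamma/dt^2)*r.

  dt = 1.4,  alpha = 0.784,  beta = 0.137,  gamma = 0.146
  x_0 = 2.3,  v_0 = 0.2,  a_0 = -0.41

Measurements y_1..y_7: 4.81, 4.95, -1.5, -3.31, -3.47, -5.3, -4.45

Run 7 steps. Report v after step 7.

v_post = -2.9549

step 1: x_pred=2.1782  r=2.6318  x^+=4.2415  v^+=-0.1165  a^+=-0.0179
step 2: x_pred=4.0609  r=0.8891  x^+=4.7580  v^+=-0.0545  a^+=0.1145
step 3: x_pred=4.7939  r=-6.2939  x^+=-0.1405  v^+=-0.5101  a^+=-0.8231
step 4: x_pred=-1.6613  r=-1.6487  x^+=-2.9539  v^+=-1.8238  a^+=-1.0687
step 5: x_pred=-6.5545  r=3.0845  x^+=-4.1363  v^+=-3.0182  a^+=-0.6092
step 6: x_pred=-8.9587  r=3.6587  x^+=-6.0903  v^+=-3.5130  a^+=-0.0641
step 7: x_pred=-11.0714  r=6.6214  x^+=-5.8802  v^+=-2.9549  a^+=0.9223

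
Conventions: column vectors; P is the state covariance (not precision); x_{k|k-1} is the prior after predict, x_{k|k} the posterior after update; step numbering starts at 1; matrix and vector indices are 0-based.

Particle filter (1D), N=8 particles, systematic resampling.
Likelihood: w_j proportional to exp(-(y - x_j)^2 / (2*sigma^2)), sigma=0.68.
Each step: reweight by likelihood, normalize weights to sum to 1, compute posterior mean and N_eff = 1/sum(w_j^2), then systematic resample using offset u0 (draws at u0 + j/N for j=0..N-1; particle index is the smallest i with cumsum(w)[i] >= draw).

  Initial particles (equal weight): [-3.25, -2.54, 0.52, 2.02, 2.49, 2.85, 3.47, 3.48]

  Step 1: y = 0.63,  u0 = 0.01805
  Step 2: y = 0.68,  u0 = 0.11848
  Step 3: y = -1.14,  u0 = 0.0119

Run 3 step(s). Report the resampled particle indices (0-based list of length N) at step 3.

step 1: w=[0.0000, 0.0000, 0.8660, 0.1086, 0.0208, 0.0043, 0.0001, 0.0001]  mean=0.7346  Neff=1.3119  idx=[2, 2, 2, 2, 2, 2, 2, 3]
step 2: w=[0.1399, 0.1399, 0.1399, 0.1399, 0.1399, 0.1399, 0.1399, 0.0206]  mean=0.5510  Neff=7.2755  idx=[0, 1, 2, 3, 4, 5, 6, 7]
step 3: w=[0.1428, 0.1428, 0.1428, 0.1428, 0.1428, 0.1428, 0.1428, 0.0001]  mean=0.5201  Neff=7.0008  idx=[0, 0, 1, 2, 3, 4, 5, 6]

resampled_idx = [0, 0, 1, 2, 3, 4, 5, 6]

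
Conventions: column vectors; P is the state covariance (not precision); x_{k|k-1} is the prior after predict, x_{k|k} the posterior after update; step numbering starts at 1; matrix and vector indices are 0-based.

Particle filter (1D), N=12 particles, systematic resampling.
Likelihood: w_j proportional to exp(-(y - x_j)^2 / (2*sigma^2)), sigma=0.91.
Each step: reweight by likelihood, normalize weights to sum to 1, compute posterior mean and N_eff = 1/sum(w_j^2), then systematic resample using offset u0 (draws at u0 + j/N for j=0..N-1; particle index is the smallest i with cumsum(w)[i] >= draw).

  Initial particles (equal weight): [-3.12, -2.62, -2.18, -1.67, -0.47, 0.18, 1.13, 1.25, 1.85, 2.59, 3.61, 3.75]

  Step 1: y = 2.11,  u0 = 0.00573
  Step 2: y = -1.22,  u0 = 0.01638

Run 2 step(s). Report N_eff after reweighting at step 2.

N_eff = 1.9686

step 1: w=[0.0000, 0.0000, 0.0000, 0.0000, 0.0050, 0.0292, 0.1552, 0.1773, 0.2661, 0.2412, 0.0712, 0.0546]  mean=1.9789  Neff=5.1690  idx=[5, 6, 6, 7, 7, 8, 8, 8, 9, 9, 9, 10]
step 2: w=[0.6986, 0.0813, 0.0813, 0.0573, 0.0573, 0.0077, 0.0077, 0.0077, 0.0004, 0.0004, 0.0004, 0.0000]  mean=0.4983  Neff=1.9686  idx=[0, 0, 0, 0, 0, 0, 0, 0, 0, 1, 2, 4]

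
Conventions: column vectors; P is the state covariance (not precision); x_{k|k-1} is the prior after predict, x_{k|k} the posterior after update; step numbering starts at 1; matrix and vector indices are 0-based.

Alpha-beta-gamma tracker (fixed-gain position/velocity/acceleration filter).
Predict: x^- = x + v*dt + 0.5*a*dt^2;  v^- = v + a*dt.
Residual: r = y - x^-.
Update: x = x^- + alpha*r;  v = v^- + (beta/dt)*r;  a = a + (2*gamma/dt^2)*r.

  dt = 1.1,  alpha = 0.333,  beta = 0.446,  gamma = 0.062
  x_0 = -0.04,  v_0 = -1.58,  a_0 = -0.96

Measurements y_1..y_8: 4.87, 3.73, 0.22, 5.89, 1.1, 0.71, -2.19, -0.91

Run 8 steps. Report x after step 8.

x_post = -3.3449

step 1: x_pred=-2.3588  r=7.2288  x^+=0.0484  v^+=0.2949  a^+=-0.2192
step 2: x_pred=0.2402  r=3.4898  x^+=1.4023  v^+=1.4688  a^+=0.1384
step 3: x_pred=3.1017  r=-2.8817  x^+=2.1421  v^+=0.4526  a^+=-0.1569
step 4: x_pred=2.5451  r=3.3449  x^+=3.6590  v^+=1.6363  a^+=0.1859
step 5: x_pred=5.5713  r=-4.4713  x^+=4.0824  v^+=0.0278  a^+=-0.2723
step 6: x_pred=3.9482  r=-3.2382  x^+=2.8699  v^+=-1.5847  a^+=-0.6042
step 7: x_pred=0.7612  r=-2.9512  x^+=-0.2215  v^+=-3.4459  a^+=-0.9066
step 8: x_pred=-4.5605  r=3.6505  x^+=-3.3449  v^+=-2.9630  a^+=-0.5325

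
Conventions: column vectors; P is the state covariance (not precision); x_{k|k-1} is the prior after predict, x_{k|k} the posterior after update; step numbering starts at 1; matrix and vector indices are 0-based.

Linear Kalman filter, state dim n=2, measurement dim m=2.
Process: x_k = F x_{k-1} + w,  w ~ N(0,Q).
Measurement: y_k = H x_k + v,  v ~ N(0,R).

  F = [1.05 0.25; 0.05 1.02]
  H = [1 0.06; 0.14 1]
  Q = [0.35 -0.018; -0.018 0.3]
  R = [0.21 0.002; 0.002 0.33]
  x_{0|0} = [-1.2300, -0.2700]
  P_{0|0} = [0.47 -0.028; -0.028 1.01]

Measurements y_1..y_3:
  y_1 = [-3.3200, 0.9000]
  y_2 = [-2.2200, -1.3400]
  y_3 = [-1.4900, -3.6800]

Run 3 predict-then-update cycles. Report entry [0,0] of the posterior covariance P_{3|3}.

step 1: x^-=[-1.3590, -0.3369]  P^-=[0.9166 0.2339; 0.2339 1.3491]  S=[1.1595 0.4471; 0.4471 1.7626]  K=[0.8018 0.0021; -0.0341 0.7927]  nu=[-1.9408, 1.4272]  x^+=[-2.9121, 0.8606]  P^+=[0.1697 -0.0215; -0.0215 0.2645]
step 2: x^-=[-2.8425, 0.7322]  P^-=[0.5423 0.0351; 0.0351 0.5734]  S=[0.7586 0.1477; 0.1477 0.9239]  K=[0.7166 0.0056; -0.0312 0.6310]  nu=[0.5786, -1.6743]  x^+=[-2.4373, -0.3423]  P^+=[0.1516 -0.0179; -0.0179 0.2107]
step 3: x^-=[-2.6447, -0.4710]  P^-=[0.5209 0.0242; 0.0242 0.5177]  S=[0.7356 0.1304; 0.1304 0.8647]  K=[0.7091 0.0054; -0.0325 0.6076]  nu=[1.1830, -2.8387]  x^+=[-1.8213, -2.2342]  P^+=[0.1500 -0.0178; -0.0178 0.2029]

P_post[0,0] = 0.1500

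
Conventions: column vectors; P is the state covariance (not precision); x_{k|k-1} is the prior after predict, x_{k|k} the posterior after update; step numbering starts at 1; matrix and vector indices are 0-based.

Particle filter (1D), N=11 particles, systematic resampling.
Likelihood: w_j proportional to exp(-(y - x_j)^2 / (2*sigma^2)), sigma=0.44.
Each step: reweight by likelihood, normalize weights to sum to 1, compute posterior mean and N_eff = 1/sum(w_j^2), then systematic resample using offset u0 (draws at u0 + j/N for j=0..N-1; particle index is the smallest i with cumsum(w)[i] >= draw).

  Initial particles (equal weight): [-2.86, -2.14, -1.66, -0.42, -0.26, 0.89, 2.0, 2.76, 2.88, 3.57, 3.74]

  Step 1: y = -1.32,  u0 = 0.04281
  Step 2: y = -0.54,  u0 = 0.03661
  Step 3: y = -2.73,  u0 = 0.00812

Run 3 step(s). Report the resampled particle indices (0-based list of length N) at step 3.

step 1: w=[0.0020, 0.1603, 0.6753, 0.1124, 0.0500, 0.0000, 0.0000, 0.0000, 0.0000, 0.0000, 0.0000]  mean=-1.5300  Neff=2.0125  idx=[1, 1, 2, 2, 2, 2, 2, 2, 2, 3, 4]
step 2: w=[0.0007, 0.0007, 0.0190, 0.0190, 0.0190, 0.0190, 0.0190, 0.0190, 0.0190, 0.4684, 0.3970]  mean=-0.5240  Neff=2.6349  idx=[3, 8, 9, 9, 9, 9, 9, 10, 10, 10, 10]
step 3: w=[0.5000, 0.5000, 0.0000, 0.0000, 0.0000, 0.0000, 0.0000, 0.0000, 0.0000, 0.0000, 0.0000]  mean=-1.6599  Neff=2.0002  idx=[0, 0, 0, 0, 0, 0, 1, 1, 1, 1, 1]

resampled_idx = [0, 0, 0, 0, 0, 0, 1, 1, 1, 1, 1]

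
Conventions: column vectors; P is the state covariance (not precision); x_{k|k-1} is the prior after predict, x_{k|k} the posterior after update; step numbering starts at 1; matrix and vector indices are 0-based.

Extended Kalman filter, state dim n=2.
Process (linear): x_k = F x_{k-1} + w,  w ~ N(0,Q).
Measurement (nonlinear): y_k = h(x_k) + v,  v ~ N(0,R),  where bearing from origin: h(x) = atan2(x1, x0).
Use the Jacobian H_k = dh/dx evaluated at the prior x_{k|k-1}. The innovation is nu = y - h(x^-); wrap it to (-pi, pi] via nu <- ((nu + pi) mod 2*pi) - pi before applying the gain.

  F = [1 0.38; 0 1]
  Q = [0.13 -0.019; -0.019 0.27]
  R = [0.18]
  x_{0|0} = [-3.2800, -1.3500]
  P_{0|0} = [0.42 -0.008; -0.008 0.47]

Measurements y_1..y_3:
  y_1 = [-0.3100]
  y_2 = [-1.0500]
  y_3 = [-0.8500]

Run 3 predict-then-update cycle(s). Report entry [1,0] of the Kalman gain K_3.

K[1,0] = -0.4077

step 1: x^-=[-3.7930, -1.3500]  P^-=[0.6118 0.1516; 0.1516 0.7400]  H_jac=[0.0833 -0.2340]  S=[0.2189]  K=[0.0707; -0.7335]  nu=[2.4897]  x^+=[-3.6169, -3.1762]  P^+=[0.6107 0.1630; 0.1630 0.6222]
step 2: x^-=[-4.8239, -3.1762]  P^-=[0.9544 0.3804; 0.3804 0.8922]  H_jac=[0.0952 -0.1446]  S=[0.1968]  K=[0.1822; -0.4715]  nu=[1.5093]  x^+=[-4.5489, -3.8878]  P^+=[0.9479 0.3973; 0.3973 0.8485]
step 3: x^-=[-6.0263, -3.8878]  P^-=[1.5023 0.7007; 0.7007 1.1185]  H_jac=[0.0756 -0.1172]  S=[0.1915]  K=[0.1643; -0.4077]  nu=[1.7186]  x^+=[-5.7440, -4.5885]  P^+=[1.4972 0.7136; 0.7136 1.0867]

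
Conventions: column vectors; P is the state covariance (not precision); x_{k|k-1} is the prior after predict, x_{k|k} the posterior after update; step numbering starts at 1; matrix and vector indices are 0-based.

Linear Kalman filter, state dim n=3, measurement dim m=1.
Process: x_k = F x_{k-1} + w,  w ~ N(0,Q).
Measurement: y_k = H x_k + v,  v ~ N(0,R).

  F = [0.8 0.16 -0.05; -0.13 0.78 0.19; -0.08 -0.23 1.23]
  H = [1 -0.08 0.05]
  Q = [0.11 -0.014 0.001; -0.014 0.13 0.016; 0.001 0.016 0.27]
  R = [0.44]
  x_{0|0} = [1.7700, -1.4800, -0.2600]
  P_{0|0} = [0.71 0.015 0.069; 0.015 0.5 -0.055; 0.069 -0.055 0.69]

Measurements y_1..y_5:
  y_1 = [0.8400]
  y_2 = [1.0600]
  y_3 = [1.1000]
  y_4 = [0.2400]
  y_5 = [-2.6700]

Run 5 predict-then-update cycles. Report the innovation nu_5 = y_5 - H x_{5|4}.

innov = [-2.7832]

step 1: x^-=[1.1922, -1.4339, -0.1210]  P^-=[0.5781 -0.0115 -0.0515; -0.0115 0.4484 0.0320; -0.0515 0.0320 1.3630]  S=[1.0208]  K=[0.5647; -0.0449; 0.0138]  nu=[-0.4609]  x^+=[0.9319, -1.4132, -0.1274]  P^+=[0.2526 0.0143 -0.0595; 0.0143 0.4463 0.0326; -0.0595 0.0326 1.3628]
step 2: x^-=[0.5258, -1.2477, 0.0938]  P^-=[0.2944 0.0014 -0.1702; 0.0014 0.4647 0.2969; -0.1702 0.2969 2.3508]  S=[0.7236]  K=[0.3949; -0.0289; -0.1056]  nu=[0.4297]  x^+=[0.6955, -1.2601, 0.0485]  P^+=[0.1815 0.0097 -0.1400; 0.0097 0.4641 0.2947; -0.1400 0.2947 2.3427]
step 3: x^-=[0.3524, -1.0641, 0.2938]  P^-=[0.2529 -0.0161 -0.2506; -0.0161 0.5923 0.7761; -0.2506 0.7761 3.7012]  S=[0.6772]  K=[0.3568; -0.0364; -0.1885]  nu=[0.6478]  x^+=[0.5835, -1.0877, 0.1717]  P^+=[0.1667 -0.0073 -0.2051; -0.0073 0.5914 0.7715; -0.2051 0.7715 3.6771]
step 4: x^-=[0.2842, -0.8916, 0.4147]  P^-=[0.2432 -0.0360 -0.2980; -0.0360 0.8656 1.5136; -0.2980 1.5136 5.4690]  S=[0.6663]  K=[0.3470; -0.0444; -0.2187]  nu=[-0.1363]  x^+=[0.2369, -0.8856, 0.4445]  P^+=[0.1630 -0.0257 -0.2475; -0.0257 0.8643 1.5071; -0.2475 1.5071 5.4372]
step 5: x^-=[0.0256, -0.6371, 0.7314]  P^-=[0.2391 -0.0425 -0.3012; -0.0425 1.3190 2.5575; -0.3012 2.5575 7.7377]  S=[0.6631]  K=[0.3430; -0.0303; -0.1793]  nu=[-2.7832]  x^+=[-0.9290, -0.5527, 1.2303]  P^+=[0.1611 -0.0356 -0.2604; -0.0356 1.3184 2.5539; -0.2604 2.5539 7.7164]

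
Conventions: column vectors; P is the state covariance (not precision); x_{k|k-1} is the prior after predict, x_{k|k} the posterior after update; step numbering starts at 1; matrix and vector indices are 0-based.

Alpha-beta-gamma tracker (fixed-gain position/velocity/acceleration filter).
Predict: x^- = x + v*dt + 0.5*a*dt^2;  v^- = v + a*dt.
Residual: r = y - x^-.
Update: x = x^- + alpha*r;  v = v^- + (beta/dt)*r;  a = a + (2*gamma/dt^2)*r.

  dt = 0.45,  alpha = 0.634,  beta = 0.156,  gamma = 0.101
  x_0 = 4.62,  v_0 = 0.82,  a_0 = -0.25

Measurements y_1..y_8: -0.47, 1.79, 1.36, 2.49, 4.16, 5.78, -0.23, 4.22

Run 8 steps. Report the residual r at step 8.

step 1: x_pred=4.9637  r=-5.4337  x^+=1.5187  v^+=-1.1762  a^+=-5.6703
step 2: x_pred=0.4153  r=1.3747  x^+=1.2869  v^+=-3.2512  a^+=-4.2990
step 3: x_pred=-0.6115  r=1.9715  x^+=0.6384  v^+=-4.5024  a^+=-2.3324
step 4: x_pred=-1.6238  r=4.1138  x^+=0.9844  v^+=-4.1258  a^+=1.7712
step 5: x_pred=-0.6929  r=4.8529  x^+=2.3838  v^+=-1.6464  a^+=6.6122
step 6: x_pred=2.3124  r=3.4676  x^+=4.5109  v^+=2.5311  a^+=10.0712
step 7: x_pred=6.6696  r=-6.8996  x^+=2.2952  v^+=4.6713  a^+=3.1886
step 8: x_pred=4.7202  r=-0.5002  x^+=4.4031  v^+=5.9328  a^+=2.6897

resid = -0.5002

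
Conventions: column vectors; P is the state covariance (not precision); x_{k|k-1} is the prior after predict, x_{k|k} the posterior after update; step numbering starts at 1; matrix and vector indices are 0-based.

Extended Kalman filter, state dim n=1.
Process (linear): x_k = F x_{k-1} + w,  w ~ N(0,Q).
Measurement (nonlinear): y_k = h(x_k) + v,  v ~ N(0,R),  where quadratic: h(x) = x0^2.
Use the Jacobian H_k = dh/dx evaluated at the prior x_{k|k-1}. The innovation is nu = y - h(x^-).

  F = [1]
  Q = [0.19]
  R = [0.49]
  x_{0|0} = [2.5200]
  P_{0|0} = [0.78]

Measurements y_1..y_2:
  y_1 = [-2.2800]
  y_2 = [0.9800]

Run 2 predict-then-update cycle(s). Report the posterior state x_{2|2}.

step 1: x^-=[2.5200]  P^-=[0.9700]  H_jac=[5.0400]  S=[25.1296]  K=[0.1945]  nu=[-8.6304]  x^+=[0.8410]  P^+=[0.0189]
step 2: x^-=[0.8410]  P^-=[0.2089]  H_jac=[1.6820]  S=[1.0811]  K=[0.3250]  nu=[0.2727]  x^+=[0.9297]  P^+=[0.0947]

x_post = [0.9297]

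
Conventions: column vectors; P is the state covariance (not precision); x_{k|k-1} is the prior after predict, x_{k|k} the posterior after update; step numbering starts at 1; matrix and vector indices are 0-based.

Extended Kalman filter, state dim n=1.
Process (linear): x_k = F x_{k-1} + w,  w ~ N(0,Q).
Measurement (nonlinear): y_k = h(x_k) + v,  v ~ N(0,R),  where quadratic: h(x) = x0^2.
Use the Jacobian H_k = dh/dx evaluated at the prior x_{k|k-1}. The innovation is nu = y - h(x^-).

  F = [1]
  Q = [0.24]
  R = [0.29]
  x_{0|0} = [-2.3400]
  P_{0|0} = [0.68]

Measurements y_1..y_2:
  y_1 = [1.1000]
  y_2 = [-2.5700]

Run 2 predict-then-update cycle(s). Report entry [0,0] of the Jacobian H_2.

H_jac[0,0] = -2.8366

step 1: x^-=[-2.3400]  P^-=[0.9200]  H_jac=[-4.6800]  S=[20.4402]  K=[-0.2106]  nu=[-4.3756]  x^+=[-1.4183]  P^+=[0.0131]
step 2: x^-=[-1.4183]  P^-=[0.2531]  H_jac=[-2.8366]  S=[2.3262]  K=[-0.3086]  nu=[-4.5816]  x^+=[-0.0045]  P^+=[0.0315]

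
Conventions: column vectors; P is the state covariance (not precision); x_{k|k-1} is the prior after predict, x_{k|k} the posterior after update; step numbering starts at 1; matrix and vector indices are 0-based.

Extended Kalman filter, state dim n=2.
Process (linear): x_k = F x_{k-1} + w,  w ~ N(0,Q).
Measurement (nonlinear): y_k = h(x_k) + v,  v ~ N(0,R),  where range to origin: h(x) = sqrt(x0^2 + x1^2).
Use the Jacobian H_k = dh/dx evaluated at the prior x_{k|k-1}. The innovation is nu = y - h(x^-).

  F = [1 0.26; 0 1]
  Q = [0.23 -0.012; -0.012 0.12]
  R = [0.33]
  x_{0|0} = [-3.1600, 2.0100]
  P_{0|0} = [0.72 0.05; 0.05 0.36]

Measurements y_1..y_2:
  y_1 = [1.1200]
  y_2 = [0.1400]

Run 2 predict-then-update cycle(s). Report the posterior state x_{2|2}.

step 1: x^-=[-2.6374, 2.0100]  P^-=[1.0003 0.1316; 0.1316 0.4800]  H_jac=[-0.7954 0.6061]  S=[1.0123]  K=[-0.7072; 0.1840]  nu=[-2.1960]  x^+=[-1.0844, 1.6059]  P^+=[0.4941 0.2633; 0.2633 0.4457]
step 2: x^-=[-0.6669, 1.6059]  P^-=[0.8912 0.3672; 0.3672 0.5657]  H_jac=[-0.3835 0.9235]  S=[0.6835]  K=[-0.0039; 0.5584]  nu=[-1.5989]  x^+=[-0.6607, 0.7131]  P^+=[0.8912 0.3687; 0.3687 0.3526]

x_post = [-0.6607, 0.7131]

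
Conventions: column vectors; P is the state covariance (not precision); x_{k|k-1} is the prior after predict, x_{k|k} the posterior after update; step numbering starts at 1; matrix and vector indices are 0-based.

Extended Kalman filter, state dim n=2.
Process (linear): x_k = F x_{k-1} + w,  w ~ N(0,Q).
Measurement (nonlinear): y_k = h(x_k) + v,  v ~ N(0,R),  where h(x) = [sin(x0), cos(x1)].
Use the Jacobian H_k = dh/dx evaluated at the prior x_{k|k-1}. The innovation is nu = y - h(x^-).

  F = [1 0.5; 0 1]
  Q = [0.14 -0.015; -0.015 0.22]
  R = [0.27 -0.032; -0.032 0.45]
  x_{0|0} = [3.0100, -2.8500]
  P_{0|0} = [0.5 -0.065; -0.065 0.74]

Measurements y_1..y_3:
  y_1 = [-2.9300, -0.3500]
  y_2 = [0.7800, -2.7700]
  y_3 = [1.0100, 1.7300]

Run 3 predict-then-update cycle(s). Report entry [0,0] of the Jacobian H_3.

step 1: x^-=[1.5850, -2.8500]  P^-=[0.7600 0.2900; 0.2900 0.9600]  H_jac=[-0.0142 0.0000; 0.0000 0.2875]  S=[0.2702 -0.0332; -0.0332 0.5293]  K=[-0.0208 0.1562; 0.0492 0.5244]  nu=[-3.9299, 0.6078]  x^+=[1.7616, -2.7245]  P^+=[0.7468 0.2468; 0.2468 0.8155]
step 2: x^-=[0.3993, -2.7245]  P^-=[1.3374 0.6395; 0.6395 1.0355]  H_jac=[0.9213 0.0000; 0.0000 0.4051]  S=[1.4053 0.2067; 0.2067 0.6199]  K=[0.8574 0.1320; 0.3363 0.5645]  nu=[0.3912, -1.8557]  x^+=[0.4897, -3.6406]  P^+=[0.2467 0.0789; 0.0789 0.6005]
step 3: x^-=[-1.3305, -3.6406]  P^-=[0.6158 0.3642; 0.3642 0.8205]  H_jac=[0.2379 0.0000; 0.0000 -0.4785]  S=[0.3049 -0.0735; -0.0735 0.6379]  K=[0.4266 -0.2241; 0.1398 -0.5994]  nu=[1.9813, 2.6081]  x^+=[-1.0698, -4.9269]  P^+=[0.5142 0.2392; 0.2392 0.5731]

H_jac[0,0] = 0.2379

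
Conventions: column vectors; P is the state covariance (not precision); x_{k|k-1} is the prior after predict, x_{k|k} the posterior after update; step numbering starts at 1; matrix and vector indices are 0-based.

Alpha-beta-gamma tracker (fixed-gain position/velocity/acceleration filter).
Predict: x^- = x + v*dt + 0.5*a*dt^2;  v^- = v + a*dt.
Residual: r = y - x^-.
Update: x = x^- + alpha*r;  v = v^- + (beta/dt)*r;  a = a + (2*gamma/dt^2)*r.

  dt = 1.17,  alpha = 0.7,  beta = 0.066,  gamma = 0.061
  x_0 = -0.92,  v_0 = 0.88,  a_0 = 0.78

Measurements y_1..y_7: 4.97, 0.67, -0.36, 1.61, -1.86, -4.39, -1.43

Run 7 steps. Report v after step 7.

step 1: x_pred=0.6435  r=4.3265  x^+=3.6720  v^+=2.0367  a^+=1.1656
step 2: x_pred=6.8527  r=-6.1827  x^+=2.5248  v^+=3.0516  a^+=0.6146
step 3: x_pred=6.5159  r=-6.8759  x^+=1.7028  v^+=3.3828  a^+=0.0018
step 4: x_pred=5.6619  r=-4.0519  x^+=2.8256  v^+=3.1563  a^+=-0.3593
step 5: x_pred=6.2725  r=-8.1325  x^+=0.5798  v^+=2.2771  a^+=-1.0841
step 6: x_pred=2.5020  r=-6.8920  x^+=-2.3224  v^+=0.6199  a^+=-1.6984
step 7: x_pred=-2.7595  r=1.3295  x^+=-1.8289  v^+=-1.2922  a^+=-1.5799

v_post = -1.2922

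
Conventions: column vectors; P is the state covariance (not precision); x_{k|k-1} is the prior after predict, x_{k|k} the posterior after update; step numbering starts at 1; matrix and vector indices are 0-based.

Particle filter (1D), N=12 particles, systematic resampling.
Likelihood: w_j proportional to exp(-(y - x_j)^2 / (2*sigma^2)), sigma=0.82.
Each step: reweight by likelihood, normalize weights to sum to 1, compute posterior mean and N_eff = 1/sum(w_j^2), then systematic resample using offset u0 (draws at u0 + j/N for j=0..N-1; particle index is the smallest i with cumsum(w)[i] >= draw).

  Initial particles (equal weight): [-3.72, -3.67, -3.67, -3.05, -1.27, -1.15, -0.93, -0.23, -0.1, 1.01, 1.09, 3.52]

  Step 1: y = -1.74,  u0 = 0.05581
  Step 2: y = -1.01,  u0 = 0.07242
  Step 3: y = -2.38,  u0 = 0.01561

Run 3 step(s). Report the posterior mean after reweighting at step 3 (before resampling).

step 1: w=[0.0180, 0.0208, 0.0208, 0.0925, 0.2811, 0.2558, 0.2034, 0.0608, 0.0448, 0.0012, 0.0009, 0.0000]  mean=-1.3580  Neff=4.9680  idx=[2, 3, 4, 4, 4, 5, 5, 5, 6, 6, 6, 8]
step 2: w=[0.0006, 0.0048, 0.1013, 0.1013, 0.1013, 0.1050, 0.1050, 0.1050, 0.1060, 0.1060, 0.1060, 0.0576]  mean=-1.0666  Neff=9.9070  idx=[2, 3, 4, 5, 5, 6, 7, 8, 9, 9, 10, 11]
step 3: w=[0.1192, 0.1192, 0.1192, 0.0967, 0.0967, 0.0967, 0.0967, 0.0624, 0.0624, 0.0624, 0.0624, 0.0062]  mean=-1.1315  Neff=10.4605  idx=[0, 0, 1, 2, 2, 3, 4, 5, 6, 7, 8, 10]

post_mean = -1.1315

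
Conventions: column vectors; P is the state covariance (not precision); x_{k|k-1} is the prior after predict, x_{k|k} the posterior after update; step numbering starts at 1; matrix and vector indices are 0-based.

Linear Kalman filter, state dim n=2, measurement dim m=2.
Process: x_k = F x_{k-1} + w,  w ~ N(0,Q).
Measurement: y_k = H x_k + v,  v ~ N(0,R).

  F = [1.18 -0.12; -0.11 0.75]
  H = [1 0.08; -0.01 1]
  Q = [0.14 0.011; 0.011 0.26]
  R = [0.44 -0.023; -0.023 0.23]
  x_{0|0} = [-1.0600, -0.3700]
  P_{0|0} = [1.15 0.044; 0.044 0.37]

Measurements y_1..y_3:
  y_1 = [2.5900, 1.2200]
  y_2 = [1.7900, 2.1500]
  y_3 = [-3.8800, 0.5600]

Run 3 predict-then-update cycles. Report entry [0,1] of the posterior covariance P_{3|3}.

P_post[0,1] = -0.0227

step 1: x^-=[-1.2064, -0.1609]  P^-=[1.7341 -0.1320; -0.1320 0.4748]  S=[2.1560 -0.1343; -0.1343 0.7076]  K=[0.7957 -0.0601; -0.0017 0.6725]  nu=[3.8093, 1.3688]  x^+=[1.7422, 0.7530]  P^+=[0.3538 -0.0286; -0.0286 0.1544]
step 2: x^-=[1.9655, 0.3731]  P^-=[0.6429 -0.0745; -0.0745 0.3559]  S=[1.0733 -0.0754; -0.0754 0.5874]  K=[0.5891 -0.0622; -0.0002 0.6070]  nu=[-0.2053, 1.7965]  x^+=[1.7329, 1.4638]  P^+=[0.2627 -0.0252; -0.0252 0.1394]
step 3: x^-=[1.8691, 0.9072]  P^-=[0.5149 -0.0583; -0.0583 0.3457]  S=[0.9477 -0.0587; -0.0587 0.5770]  K=[0.5349 -0.0555; 0.0049 0.6008]  nu=[-5.8217, -0.3285]  x^+=[-1.2266, 0.6813]  P^+=[0.2384 -0.0227; -0.0227 0.1378]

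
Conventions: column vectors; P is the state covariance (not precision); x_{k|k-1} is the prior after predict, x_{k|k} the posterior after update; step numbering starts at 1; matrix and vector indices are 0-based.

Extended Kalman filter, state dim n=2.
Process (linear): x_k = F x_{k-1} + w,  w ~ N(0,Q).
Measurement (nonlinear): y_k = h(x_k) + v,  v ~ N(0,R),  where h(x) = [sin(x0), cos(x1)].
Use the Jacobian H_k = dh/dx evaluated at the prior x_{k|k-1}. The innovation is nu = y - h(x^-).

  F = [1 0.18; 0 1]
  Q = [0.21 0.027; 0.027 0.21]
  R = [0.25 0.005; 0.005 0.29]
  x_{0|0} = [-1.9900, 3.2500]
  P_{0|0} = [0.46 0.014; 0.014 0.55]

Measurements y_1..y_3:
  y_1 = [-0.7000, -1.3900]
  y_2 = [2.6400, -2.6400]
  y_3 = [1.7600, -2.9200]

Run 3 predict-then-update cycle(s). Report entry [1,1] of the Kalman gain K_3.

step 1: x^-=[-1.4050, 3.2500]  P^-=[0.6929 0.1400; 0.1400 0.7600]  H_jac=[0.1650 0.0000; 0.0000 0.1082]  S=[0.2689 0.0075; 0.0075 0.2989]  K=[0.4242 0.0400; 0.0783 0.2731]  nu=[0.2863, -0.3959]  x^+=[-1.2994, 3.1643]  P^+=[0.6438 0.1269; 0.1269 0.7357]
step 2: x^-=[-0.7298, 3.1643]  P^-=[0.9233 0.2863; 0.2863 0.9457]  H_jac=[0.7453 0.0000; 0.0000 0.0227]  S=[0.7628 0.0098; 0.0098 0.2905]  K=[0.9021 -0.0082; 0.2789 0.0644]  nu=[3.3068, -1.6403]  x^+=[2.2668, 3.9809]  P^+=[0.3026 0.0940; 0.0940 0.8848]
step 3: x^-=[2.9833, 3.9809]  P^-=[0.5751 0.2803; 0.2803 1.0948]  H_jac=[-0.9875 0.0000; 0.0000 0.7442]  S=[0.8108 -0.2010; -0.2010 0.8963]  K=[-0.6806 0.0801; -0.1229 0.8814]  nu=[1.6024, -2.2520]  x^+=[1.7124, 1.7990]  P^+=[0.1719 0.0266; 0.0266 0.3427]

K[1,1] = 0.8814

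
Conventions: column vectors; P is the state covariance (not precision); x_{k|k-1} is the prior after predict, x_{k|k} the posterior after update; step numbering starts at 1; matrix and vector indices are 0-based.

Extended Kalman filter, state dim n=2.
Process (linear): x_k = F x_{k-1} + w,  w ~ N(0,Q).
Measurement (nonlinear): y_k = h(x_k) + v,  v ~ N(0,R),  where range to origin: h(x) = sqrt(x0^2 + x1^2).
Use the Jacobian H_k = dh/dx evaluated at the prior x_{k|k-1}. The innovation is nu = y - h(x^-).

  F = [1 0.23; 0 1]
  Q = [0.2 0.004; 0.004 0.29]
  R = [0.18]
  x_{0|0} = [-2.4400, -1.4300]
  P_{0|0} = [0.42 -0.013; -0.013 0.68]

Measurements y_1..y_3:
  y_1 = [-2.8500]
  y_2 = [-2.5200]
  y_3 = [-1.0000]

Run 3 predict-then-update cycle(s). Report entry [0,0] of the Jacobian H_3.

H_jac[0,0] = -0.0208

step 1: x^-=[-2.7689, -1.4300]  P^-=[0.6500 0.1474; 0.1474 0.9700]  H_jac=[-0.8885 -0.4589]  S=[1.0176]  K=[-0.6340; -0.5661]  nu=[-5.9664]  x^+=[1.0139, 1.9477]  P^+=[0.2409 -0.2178; -0.2178 0.6439]
step 2: x^-=[1.4619, 1.9477]  P^-=[0.3748 -0.0657; -0.0657 0.9339]  H_jac=[0.6003 0.7998]  S=[0.8493]  K=[0.2030; 0.8330]  nu=[-4.9553]  x^+=[0.4559, -2.1799]  P^+=[0.3398 -0.2094; -0.2094 0.3446]
step 3: x^-=[-0.0454, -2.1799]  P^-=[0.4617 -0.1261; -0.1261 0.6346]  H_jac=[-0.0208 -0.9998]  S=[0.8093]  K=[0.1439; -0.7807]  nu=[-3.1804]  x^+=[-0.5031, 0.3032]  P^+=[0.4450 -0.0352; -0.0352 0.1413]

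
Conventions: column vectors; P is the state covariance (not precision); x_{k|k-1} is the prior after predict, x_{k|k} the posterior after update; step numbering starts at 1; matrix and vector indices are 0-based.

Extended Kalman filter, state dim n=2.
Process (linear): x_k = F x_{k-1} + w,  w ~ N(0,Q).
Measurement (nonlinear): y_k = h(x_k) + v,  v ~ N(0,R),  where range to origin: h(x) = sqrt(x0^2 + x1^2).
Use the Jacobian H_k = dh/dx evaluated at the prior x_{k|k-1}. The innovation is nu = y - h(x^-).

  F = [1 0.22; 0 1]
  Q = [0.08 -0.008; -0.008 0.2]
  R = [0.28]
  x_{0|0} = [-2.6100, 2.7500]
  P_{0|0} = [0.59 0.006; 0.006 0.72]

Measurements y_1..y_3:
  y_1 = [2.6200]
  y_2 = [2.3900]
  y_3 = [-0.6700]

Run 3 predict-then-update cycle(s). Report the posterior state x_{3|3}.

step 1: x^-=[-2.0050, 2.7500]  P^-=[0.7075 0.1564; 0.1564 0.9200]  H_jac=[-0.5891 0.8080]  S=[0.9773]  K=[-0.2972; 0.6664]  nu=[-0.7833]  x^+=[-1.7722, 2.2280]  P^+=[0.6212 0.3499; 0.3499 0.4860]
step 2: x^-=[-1.2821, 2.2280]  P^-=[0.8787 0.4489; 0.4489 0.6860]  H_jac=[-0.4987 0.8667]  S=[0.6259]  K=[-0.0786; 0.5924]  nu=[-0.1806]  x^+=[-1.2679, 2.1211]  P^+=[0.8748 0.4780; 0.4780 0.4664]
step 3: x^-=[-0.8012, 2.1211]  P^-=[1.1877 0.5726; 0.5726 0.6664]  H_jac=[-0.3534 0.9355]  S=[0.6329]  K=[0.1832; 0.6653]  nu=[-2.9374]  x^+=[-1.3394, 0.1669]  P^+=[1.1665 0.4955; 0.4955 0.3863]

x_post = [-1.3394, 0.1669]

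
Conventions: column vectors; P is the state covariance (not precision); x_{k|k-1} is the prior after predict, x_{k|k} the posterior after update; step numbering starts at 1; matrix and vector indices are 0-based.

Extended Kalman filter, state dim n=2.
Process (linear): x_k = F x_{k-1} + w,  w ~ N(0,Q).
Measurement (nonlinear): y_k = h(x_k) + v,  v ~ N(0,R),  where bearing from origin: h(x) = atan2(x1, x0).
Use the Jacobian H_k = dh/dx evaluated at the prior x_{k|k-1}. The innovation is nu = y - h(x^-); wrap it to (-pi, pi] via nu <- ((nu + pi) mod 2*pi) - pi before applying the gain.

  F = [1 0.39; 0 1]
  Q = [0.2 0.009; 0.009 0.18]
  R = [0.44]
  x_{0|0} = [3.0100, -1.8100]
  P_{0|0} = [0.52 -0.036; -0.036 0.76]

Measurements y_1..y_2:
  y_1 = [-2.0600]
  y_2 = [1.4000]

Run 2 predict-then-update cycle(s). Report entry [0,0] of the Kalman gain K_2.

step 1: x^-=[2.3041, -1.8100]  P^-=[0.8075 0.2694; 0.2694 0.9400]  H_jac=[0.2108 0.2684]  S=[0.5741]  K=[0.4225; 0.5384]  nu=[-1.3941]  x^+=[1.7151, -2.5606]  P^+=[0.7050 0.1388; 0.1388 0.7736]
step 2: x^-=[0.7165, -2.5606]  P^-=[1.1310 0.4495; 0.4495 0.9536]  H_jac=[0.3622 0.1013]  S=[0.6311]  K=[0.7212; 0.4111]  nu=[2.6980]  x^+=[2.6622, -1.4515]  P^+=[0.8027 0.2624; 0.2624 0.8469]

K[0,0] = 0.7212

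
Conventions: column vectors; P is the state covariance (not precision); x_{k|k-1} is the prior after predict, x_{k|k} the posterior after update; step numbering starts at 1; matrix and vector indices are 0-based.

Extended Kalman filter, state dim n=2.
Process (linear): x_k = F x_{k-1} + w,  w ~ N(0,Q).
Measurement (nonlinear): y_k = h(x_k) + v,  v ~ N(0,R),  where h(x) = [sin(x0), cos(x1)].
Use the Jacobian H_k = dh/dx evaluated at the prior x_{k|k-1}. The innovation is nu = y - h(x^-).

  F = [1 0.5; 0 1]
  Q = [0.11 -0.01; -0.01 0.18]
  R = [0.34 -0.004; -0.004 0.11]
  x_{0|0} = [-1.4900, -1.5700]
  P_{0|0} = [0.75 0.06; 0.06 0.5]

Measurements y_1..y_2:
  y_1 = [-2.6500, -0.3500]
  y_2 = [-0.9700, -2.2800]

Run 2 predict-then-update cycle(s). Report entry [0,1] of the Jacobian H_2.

step 1: x^-=[-2.2750, -1.5700]  P^-=[1.0450 0.3000; 0.3000 0.6800]  H_jac=[-0.6474 0.0000; 0.0000 1.0000]  S=[0.7780 -0.1982; -0.1982 0.7900]  K=[-0.8256 0.1726; -0.0324 0.8526]  nu=[-1.8879, -0.3508]  x^+=[-0.7769, -1.8079]  P^+=[0.4346 0.0223; 0.0223 0.0939]
step 2: x^-=[-1.6808, -1.8079]  P^-=[0.5904 0.0592; 0.0592 0.2739]  H_jac=[-0.1098 0.0000; 0.0000 0.9720]  S=[0.3471 -0.0103; -0.0103 0.3688]  K=[-0.1823 0.1510; 0.0027 0.7220]  nu=[0.0240, -2.0451]  x^+=[-1.9941, -3.2844]  P^+=[0.5699 0.0178; 0.0178 0.0817]

H_jac[0,1] = 0.0000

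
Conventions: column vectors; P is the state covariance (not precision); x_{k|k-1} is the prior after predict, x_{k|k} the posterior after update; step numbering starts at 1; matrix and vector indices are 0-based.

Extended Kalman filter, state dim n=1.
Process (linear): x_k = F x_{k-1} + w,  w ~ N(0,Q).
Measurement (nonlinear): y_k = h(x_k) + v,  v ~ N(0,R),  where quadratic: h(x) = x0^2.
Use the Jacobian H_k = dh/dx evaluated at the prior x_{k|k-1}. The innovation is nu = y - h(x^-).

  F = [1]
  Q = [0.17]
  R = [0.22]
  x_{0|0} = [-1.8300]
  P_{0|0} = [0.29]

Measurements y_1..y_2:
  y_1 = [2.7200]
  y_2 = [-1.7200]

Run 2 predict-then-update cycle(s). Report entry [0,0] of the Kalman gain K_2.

step 1: x^-=[-1.8300]  P^-=[0.4600]  H_jac=[-3.6600]  S=[6.3820]  K=[-0.2638]  nu=[-0.6289]  x^+=[-1.6641]  P^+=[0.0159]
step 2: x^-=[-1.6641]  P^-=[0.1859]  H_jac=[-3.3282]  S=[2.2787]  K=[-0.2715]  nu=[-4.4892]  x^+=[-0.4455]  P^+=[0.0179]

K[0,0] = -0.2715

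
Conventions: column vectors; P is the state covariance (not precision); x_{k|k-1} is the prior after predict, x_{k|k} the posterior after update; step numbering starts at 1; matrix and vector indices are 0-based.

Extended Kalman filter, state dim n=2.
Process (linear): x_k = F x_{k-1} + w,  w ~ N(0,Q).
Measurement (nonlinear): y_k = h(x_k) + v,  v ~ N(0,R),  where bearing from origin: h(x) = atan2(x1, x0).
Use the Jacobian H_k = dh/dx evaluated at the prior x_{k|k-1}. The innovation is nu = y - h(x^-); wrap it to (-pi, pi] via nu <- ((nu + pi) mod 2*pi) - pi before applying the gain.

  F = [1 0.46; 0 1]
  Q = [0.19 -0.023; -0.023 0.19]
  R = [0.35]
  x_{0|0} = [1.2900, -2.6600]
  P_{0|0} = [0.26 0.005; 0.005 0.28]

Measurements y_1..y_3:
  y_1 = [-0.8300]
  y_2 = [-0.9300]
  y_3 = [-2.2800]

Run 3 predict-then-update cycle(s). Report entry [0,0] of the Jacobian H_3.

H_jac[0,0] = 0.3019

step 1: x^-=[0.0664, -2.6600]  P^-=[0.5138 0.1108; 0.1108 0.4700]  H_jac=[0.3757 0.0094]  S=[0.4234]  K=[0.4585; 0.1087]  nu=[0.7158]  x^+=[0.3946, -2.5822]  P^+=[0.4249 0.0897; 0.0897 0.4650]
step 2: x^-=[-0.7932, -2.5822]  P^-=[0.7958 0.2806; 0.2806 0.6550]  H_jac=[0.3539 -0.1087]  S=[0.4358]  K=[0.5762; 0.0645]  nu=[0.9388]  x^+=[-0.2523, -2.5216]  P^+=[0.6511 0.2644; 0.2644 0.6532]
step 3: x^-=[-1.4122, -2.5216]  P^-=[1.2226 0.5419; 0.5419 0.8432]  H_jac=[0.3019 -0.1691]  S=[0.4302]  K=[0.6449; 0.0489]  nu=[-0.1987]  x^+=[-1.5404, -2.5314]  P^+=[1.0436 0.5283; 0.5283 0.8422]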